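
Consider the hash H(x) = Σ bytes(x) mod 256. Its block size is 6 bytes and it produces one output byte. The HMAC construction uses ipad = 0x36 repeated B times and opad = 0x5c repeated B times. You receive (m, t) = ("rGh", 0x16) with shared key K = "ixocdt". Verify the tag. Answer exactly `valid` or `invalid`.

invalid

Key "ixocdt" = 69 78 6f 63 64 74 is exactly B = 6 bytes: K' = 69 78 6f 63 64 74.
K' ⊕ ipad = 5f 4e 59 55 52 42; K' ⊕ opad = 35 24 33 3f 38 28.
Inner hash: sum = 95+78+89+85+82+66+114+71+104 = 784; mod 256 = 16 → 10.
Outer hash (recomputed tag): sum = 53+36+51+63+56+40+16 = 315; mod 256 = 59 → 3b.
Recomputed tag = 3b; claimed = 16 → mismatch.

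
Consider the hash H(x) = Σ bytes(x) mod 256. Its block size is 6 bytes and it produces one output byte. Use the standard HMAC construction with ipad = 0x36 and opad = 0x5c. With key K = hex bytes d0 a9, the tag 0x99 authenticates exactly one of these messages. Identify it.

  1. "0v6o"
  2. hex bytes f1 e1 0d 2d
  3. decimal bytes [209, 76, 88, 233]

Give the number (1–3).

Key hex bytes d0 a9 is 2 bytes ≤ B = 6; zero-pad to 6 bytes: K' = d0 a9 00 00 00 00.
K' ⊕ ipad = e6 9f 36 36 36 36; K' ⊕ opad = 8c f5 5c 5c 5c 5c.
m1: inner = H(e6 9f 36 36 36 36 30 76 36 6f) = a8; tag = H(8c f5 5c 5c 5c 5c a8) = 99 ← matches
m2: inner = H(e6 9f 36 36 36 36 f1 e1 0d 2d) = 69; tag = H(8c f5 5c 5c 5c 5c 69) = 5a
m3: inner = H(e6 9f 36 36 36 36 d1 4c 58 e9) = bb; tag = H(8c f5 5c 5c 5c 5c bb) = ac

1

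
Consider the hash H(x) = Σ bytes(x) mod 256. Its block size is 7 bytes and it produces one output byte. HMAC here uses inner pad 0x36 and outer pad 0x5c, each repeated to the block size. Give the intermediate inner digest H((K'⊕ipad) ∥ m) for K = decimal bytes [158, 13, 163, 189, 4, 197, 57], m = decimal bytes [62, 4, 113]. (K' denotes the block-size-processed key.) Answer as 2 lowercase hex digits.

ea

Key decimal bytes [158, 13, 163, 189, 4, 197, 57] = 9e 0d a3 bd 04 c5 39 is exactly B = 7 bytes: K' = 9e 0d a3 bd 04 c5 39.
K' ⊕ ipad = a8 3b 95 8b 32 f3 0f.
Inner input = a8 3b 95 8b 32 f3 0f ∥ 3e 04 71.
Inner hash: sum = 168+59+149+139+50+243+15+62+4+113 = 1002; mod 256 = 234 → ea.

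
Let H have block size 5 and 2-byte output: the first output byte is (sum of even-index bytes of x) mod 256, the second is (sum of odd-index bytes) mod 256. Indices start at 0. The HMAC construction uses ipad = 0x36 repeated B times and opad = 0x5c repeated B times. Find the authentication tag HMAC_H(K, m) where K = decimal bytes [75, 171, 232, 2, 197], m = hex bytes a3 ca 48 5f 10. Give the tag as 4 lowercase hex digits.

Key decimal bytes [75, 171, 232, 2, 197] = 4b ab e8 02 c5 is exactly B = 5 bytes: K' = 4b ab e8 02 c5.
K' ⊕ ipad = 7d 9d de 34 f3.  K' ⊕ opad = 17 f7 b4 5e 99.
Inner input = (K'⊕ipad) ∥ m = 7d 9d de 34 f3 ∥ a3 ca 48 5f 10.
Inner hash: even-index sum = 887 mod 256 = 119; odd-index sum = 460 mod 256 = 204 → 77 cc.
Outer input = (K'⊕opad) ∥ inner = 17 f7 b4 5e 99 ∥ 77 cc.
Outer hash (tag): even-index sum = 560 mod 256 = 48; odd-index sum = 460 mod 256 = 204 → 30 cc.

30cc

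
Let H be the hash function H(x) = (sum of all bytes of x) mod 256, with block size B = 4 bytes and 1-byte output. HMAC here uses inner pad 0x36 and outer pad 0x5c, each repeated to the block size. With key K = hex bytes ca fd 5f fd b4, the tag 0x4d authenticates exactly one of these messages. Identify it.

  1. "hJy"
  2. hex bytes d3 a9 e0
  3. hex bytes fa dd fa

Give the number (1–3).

1

Key hex bytes ca fd 5f fd b4 is 5 bytes > B = 4, so hash it first: H(key) = d7, then zero-pad to 4 bytes: K' = d7 00 00 00.
K' ⊕ ipad = e1 36 36 36; K' ⊕ opad = 8b 5c 5c 5c.
m1: inner = H(e1 36 36 36 68 4a 79) = ae; tag = H(8b 5c 5c 5c ae) = 4d ← matches
m2: inner = H(e1 36 36 36 d3 a9 e0) = df; tag = H(8b 5c 5c 5c df) = 7e
m3: inner = H(e1 36 36 36 fa dd fa) = 54; tag = H(8b 5c 5c 5c 54) = f3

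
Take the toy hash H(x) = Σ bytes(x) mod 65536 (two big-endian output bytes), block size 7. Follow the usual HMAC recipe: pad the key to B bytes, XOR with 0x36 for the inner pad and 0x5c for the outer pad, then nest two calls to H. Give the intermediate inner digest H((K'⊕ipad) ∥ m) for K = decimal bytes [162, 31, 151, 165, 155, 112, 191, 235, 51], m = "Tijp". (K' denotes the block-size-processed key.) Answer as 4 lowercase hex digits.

03aa

Key decimal bytes [162, 31, 151, 165, 155, 112, 191, 235, 51] = a2 1f 97 a5 9b 70 bf eb 33 is 9 bytes > B = 7, so hash it first: H(key) = 04 e5, then zero-pad to 7 bytes: K' = 04 e5 00 00 00 00 00.
K' ⊕ ipad = 32 d3 36 36 36 36 36.
Inner input = 32 d3 36 36 36 36 36 ∥ 54 69 6a 70.
Inner hash: sum = 50+211+54+54+54+54+54+84+105+106+112 = 938 → 03 aa.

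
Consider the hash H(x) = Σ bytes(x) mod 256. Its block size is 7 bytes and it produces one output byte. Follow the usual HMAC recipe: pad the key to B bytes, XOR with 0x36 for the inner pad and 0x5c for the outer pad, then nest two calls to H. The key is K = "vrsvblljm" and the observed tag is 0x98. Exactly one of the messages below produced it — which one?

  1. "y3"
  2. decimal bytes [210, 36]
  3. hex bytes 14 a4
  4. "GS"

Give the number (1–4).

4

Key "vrsvblljm" = 76 72 73 76 62 6c 6c 6a 6d is 9 bytes > B = 7, so hash it first: H(key) = e2, then zero-pad to 7 bytes: K' = e2 00 00 00 00 00 00.
K' ⊕ ipad = d4 36 36 36 36 36 36; K' ⊕ opad = be 5c 5c 5c 5c 5c 5c.
m1: inner = H(d4 36 36 36 36 36 36 79 33) = c4; tag = H(be 5c 5c 5c 5c 5c 5c c4) = aa
m2: inner = H(d4 36 36 36 36 36 36 d2 24) = 0e; tag = H(be 5c 5c 5c 5c 5c 5c 0e) = f4
m3: inner = H(d4 36 36 36 36 36 36 14 a4) = d0; tag = H(be 5c 5c 5c 5c 5c 5c d0) = b6
m4: inner = H(d4 36 36 36 36 36 36 47 53) = b2; tag = H(be 5c 5c 5c 5c 5c 5c b2) = 98 ← matches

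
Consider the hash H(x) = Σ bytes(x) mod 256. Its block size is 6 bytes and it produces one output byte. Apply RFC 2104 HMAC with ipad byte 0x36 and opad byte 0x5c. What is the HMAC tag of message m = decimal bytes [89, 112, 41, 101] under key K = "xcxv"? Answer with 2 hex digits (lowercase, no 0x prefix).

Key "xcxv" = 78 63 78 76 is 4 bytes ≤ B = 6; zero-pad to 6 bytes: K' = 78 63 78 76 00 00.
K' ⊕ ipad = 4e 55 4e 40 36 36.  K' ⊕ opad = 24 3f 24 2a 5c 5c.
Inner input = (K'⊕ipad) ∥ m = 4e 55 4e 40 36 36 ∥ 59 70 29 65.
Inner hash: sum = 78+85+78+64+54+54+89+112+41+101 = 756; mod 256 = 244 → f4.
Outer input = (K'⊕opad) ∥ inner = 24 3f 24 2a 5c 5c ∥ f4.
Outer hash (tag): sum = 36+63+36+42+92+92+244 = 605; mod 256 = 93 → 5d.

5d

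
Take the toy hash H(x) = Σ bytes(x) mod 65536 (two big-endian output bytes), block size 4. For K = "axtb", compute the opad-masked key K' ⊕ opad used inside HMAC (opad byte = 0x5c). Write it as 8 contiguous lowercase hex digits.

3d24283e

Key "axtb" = 61 78 74 62 is exactly B = 4 bytes: K' = 61 78 74 62.
XOR each byte with 0x5c: 61⊕5c=3d, 78⊕5c=24, 74⊕5c=28, 62⊕5c=3e.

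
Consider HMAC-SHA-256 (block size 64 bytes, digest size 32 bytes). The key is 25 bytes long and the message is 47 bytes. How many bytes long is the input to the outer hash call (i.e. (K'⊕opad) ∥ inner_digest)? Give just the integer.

96

Key is 25 ≤ 64 bytes, zero-padded: |K'| = 64.
Outer input = (K'⊕opad) ∥ H(inner) → 64 + 32 = 96 bytes.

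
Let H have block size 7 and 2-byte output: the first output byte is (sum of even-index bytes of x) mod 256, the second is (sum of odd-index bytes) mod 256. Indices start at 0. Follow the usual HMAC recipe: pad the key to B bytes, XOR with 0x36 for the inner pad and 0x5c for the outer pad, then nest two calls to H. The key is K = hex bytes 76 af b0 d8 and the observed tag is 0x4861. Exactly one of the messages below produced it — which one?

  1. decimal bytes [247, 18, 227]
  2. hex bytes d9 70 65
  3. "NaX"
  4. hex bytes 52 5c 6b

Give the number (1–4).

4

Key hex bytes 76 af b0 d8 is 4 bytes ≤ B = 7; zero-pad to 7 bytes: K' = 76 af b0 d8 00 00 00.
K' ⊕ ipad = 40 99 86 ee 36 36 36; K' ⊕ opad = 2a f3 ec 84 5c 5c 5c.
m1: inner = H(40 99 86 ee 36 36 36 f7 12 e3) = 44 97; tag = H(2a f3 ec 84 5c 5c 5c 44 97) = 6517
m2: inner = H(40 99 86 ee 36 36 36 d9 70 65) = a2 fb; tag = H(2a f3 ec 84 5c 5c 5c a2 fb) = c975
m3: inner = H(40 99 86 ee 36 36 36 4e 61 58) = 93 63; tag = H(2a f3 ec 84 5c 5c 5c 93 63) = 3166
m4: inner = H(40 99 86 ee 36 36 36 52 5c 6b) = 8e 7a; tag = H(2a f3 ec 84 5c 5c 5c 8e 7a) = 4861 ← matches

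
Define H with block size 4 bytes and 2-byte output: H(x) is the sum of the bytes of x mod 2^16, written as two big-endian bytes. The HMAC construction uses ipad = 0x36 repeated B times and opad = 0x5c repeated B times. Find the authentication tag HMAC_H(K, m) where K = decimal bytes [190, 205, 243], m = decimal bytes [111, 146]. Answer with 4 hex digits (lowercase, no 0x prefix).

Key decimal bytes [190, 205, 243] = be cd f3 is 3 bytes ≤ B = 4; zero-pad to 4 bytes: K' = be cd f3 00.
K' ⊕ ipad = 88 fb c5 36.  K' ⊕ opad = e2 91 af 5c.
Inner input = (K'⊕ipad) ∥ m = 88 fb c5 36 ∥ 6f 92.
Inner hash: sum = 136+251+197+54+111+146 = 895 → 03 7f.
Outer input = (K'⊕opad) ∥ inner = e2 91 af 5c ∥ 03 7f.
Outer hash (tag): sum = 226+145+175+92+3+127 = 768 → 03 00.

0300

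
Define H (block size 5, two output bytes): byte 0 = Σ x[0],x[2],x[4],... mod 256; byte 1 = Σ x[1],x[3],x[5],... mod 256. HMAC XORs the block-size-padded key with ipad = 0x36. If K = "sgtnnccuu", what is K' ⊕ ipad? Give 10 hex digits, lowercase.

Key "sgtnnccuu" = 73 67 74 6e 6e 63 63 75 75 is 9 bytes > B = 5, so hash it first: H(key) = 2d ad, then zero-pad to 5 bytes: K' = 2d ad 00 00 00.
XOR each byte with 0x36: 2d⊕36=1b, ad⊕36=9b, 00⊕36=36, 00⊕36=36, 00⊕36=36.

1b9b363636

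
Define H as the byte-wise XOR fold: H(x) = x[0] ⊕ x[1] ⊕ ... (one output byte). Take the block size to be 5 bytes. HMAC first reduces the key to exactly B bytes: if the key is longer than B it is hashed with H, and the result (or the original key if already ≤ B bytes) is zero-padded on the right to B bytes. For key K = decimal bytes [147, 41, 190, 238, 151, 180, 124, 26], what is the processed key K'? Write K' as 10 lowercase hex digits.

|K| = 8 > B = 5, so first hash the key.
H(K): XOR 93⊕29⊕be⊕ee⊕97⊕b4⊕7c⊕1a = af.
Zero-pad H(K) = af to 5 bytes: K' = af 00 00 00 00.

af00000000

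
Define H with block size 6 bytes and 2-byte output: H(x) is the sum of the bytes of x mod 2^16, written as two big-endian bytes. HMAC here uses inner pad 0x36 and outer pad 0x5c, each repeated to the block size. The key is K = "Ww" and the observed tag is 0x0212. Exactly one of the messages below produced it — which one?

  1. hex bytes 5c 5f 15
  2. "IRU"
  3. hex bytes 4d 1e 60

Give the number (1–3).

2

Key "Ww" = 57 77 is 2 bytes ≤ B = 6; zero-pad to 6 bytes: K' = 57 77 00 00 00 00.
K' ⊕ ipad = 61 41 36 36 36 36; K' ⊕ opad = 0b 2b 5c 5c 5c 5c.
m1: inner = H(61 41 36 36 36 36 5c 5f 15) = 02 4a; tag = H(0b 2b 5c 5c 5c 5c 02 4a) = 01f2
m2: inner = H(61 41 36 36 36 36 49 52 55) = 02 6a; tag = H(0b 2b 5c 5c 5c 5c 02 6a) = 0212 ← matches
m3: inner = H(61 41 36 36 36 36 4d 1e 60) = 02 45; tag = H(0b 2b 5c 5c 5c 5c 02 45) = 01ed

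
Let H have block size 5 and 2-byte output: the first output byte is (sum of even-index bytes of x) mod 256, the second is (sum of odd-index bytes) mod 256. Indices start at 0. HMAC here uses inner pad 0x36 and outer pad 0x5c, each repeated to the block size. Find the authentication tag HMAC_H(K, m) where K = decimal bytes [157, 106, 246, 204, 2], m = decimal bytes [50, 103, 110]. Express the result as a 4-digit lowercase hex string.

Key decimal bytes [157, 106, 246, 204, 2] = 9d 6a f6 cc 02 is exactly B = 5 bytes: K' = 9d 6a f6 cc 02.
K' ⊕ ipad = ab 5c c0 fa 34.  K' ⊕ opad = c1 36 aa 90 5e.
Inner input = (K'⊕ipad) ∥ m = ab 5c c0 fa 34 ∥ 32 67 6e.
Inner hash: even-index sum = 518 mod 256 = 6; odd-index sum = 502 mod 256 = 246 → 06 f6.
Outer input = (K'⊕opad) ∥ inner = c1 36 aa 90 5e ∥ 06 f6.
Outer hash (tag): even-index sum = 703 mod 256 = 191; odd-index sum = 204 mod 256 = 204 → bf cc.

bfcc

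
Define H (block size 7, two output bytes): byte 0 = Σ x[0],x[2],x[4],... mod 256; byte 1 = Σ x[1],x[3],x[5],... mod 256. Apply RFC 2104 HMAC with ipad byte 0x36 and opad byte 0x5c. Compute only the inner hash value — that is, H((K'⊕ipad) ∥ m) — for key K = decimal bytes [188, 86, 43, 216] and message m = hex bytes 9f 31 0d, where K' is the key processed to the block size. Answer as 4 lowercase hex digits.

4430

Key decimal bytes [188, 86, 43, 216] = bc 56 2b d8 is 4 bytes ≤ B = 7; zero-pad to 7 bytes: K' = bc 56 2b d8 00 00 00.
K' ⊕ ipad = 8a 60 1d ee 36 36 36.
Inner input = 8a 60 1d ee 36 36 36 ∥ 9f 31 0d.
Inner hash: even-index sum = 324 mod 256 = 68; odd-index sum = 560 mod 256 = 48 → 44 30.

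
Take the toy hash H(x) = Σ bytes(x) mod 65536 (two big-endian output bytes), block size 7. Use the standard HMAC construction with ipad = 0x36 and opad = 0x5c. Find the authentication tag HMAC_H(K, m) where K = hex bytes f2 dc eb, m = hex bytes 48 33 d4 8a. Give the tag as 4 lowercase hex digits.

Key hex bytes f2 dc eb is 3 bytes ≤ B = 7; zero-pad to 7 bytes: K' = f2 dc eb 00 00 00 00.
K' ⊕ ipad = c4 ea dd 36 36 36 36.  K' ⊕ opad = ae 80 b7 5c 5c 5c 5c.
Inner input = (K'⊕ipad) ∥ m = c4 ea dd 36 36 36 36 ∥ 48 33 d4 8a.
Inner hash: sum = 196+234+221+54+54+54+54+72+51+212+138 = 1340 → 05 3c.
Outer input = (K'⊕opad) ∥ inner = ae 80 b7 5c 5c 5c 5c ∥ 05 3c.
Outer hash (tag): sum = 174+128+183+92+92+92+92+5+60 = 918 → 03 96.

0396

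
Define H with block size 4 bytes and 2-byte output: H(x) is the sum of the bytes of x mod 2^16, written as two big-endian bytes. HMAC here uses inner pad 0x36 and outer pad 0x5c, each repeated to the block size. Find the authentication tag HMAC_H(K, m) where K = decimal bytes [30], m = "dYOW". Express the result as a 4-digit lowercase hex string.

0185

Key decimal bytes [30] = 1e is 1 byte ≤ B = 4; zero-pad to 4 bytes: K' = 1e 00 00 00.
K' ⊕ ipad = 28 36 36 36.  K' ⊕ opad = 42 5c 5c 5c.
Inner input = (K'⊕ipad) ∥ m = 28 36 36 36 ∥ 64 59 4f 57.
Inner hash: sum = 40+54+54+54+100+89+79+87 = 557 → 02 2d.
Outer input = (K'⊕opad) ∥ inner = 42 5c 5c 5c ∥ 02 2d.
Outer hash (tag): sum = 66+92+92+92+2+45 = 389 → 01 85.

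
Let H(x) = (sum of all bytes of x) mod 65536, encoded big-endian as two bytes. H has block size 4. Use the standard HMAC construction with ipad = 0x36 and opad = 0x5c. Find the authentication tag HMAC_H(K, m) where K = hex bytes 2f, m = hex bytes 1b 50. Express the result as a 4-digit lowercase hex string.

Key hex bytes 2f is 1 byte ≤ B = 4; zero-pad to 4 bytes: K' = 2f 00 00 00.
K' ⊕ ipad = 19 36 36 36.  K' ⊕ opad = 73 5c 5c 5c.
Inner input = (K'⊕ipad) ∥ m = 19 36 36 36 ∥ 1b 50.
Inner hash: sum = 25+54+54+54+27+80 = 294 → 01 26.
Outer input = (K'⊕opad) ∥ inner = 73 5c 5c 5c ∥ 01 26.
Outer hash (tag): sum = 115+92+92+92+1+38 = 430 → 01 ae.

01ae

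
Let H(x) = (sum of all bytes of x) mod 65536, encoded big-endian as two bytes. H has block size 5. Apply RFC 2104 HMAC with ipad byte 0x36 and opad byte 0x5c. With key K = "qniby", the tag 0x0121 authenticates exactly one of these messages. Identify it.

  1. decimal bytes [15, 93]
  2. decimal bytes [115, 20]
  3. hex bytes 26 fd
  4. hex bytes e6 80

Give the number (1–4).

2

Key "qniby" = 71 6e 69 62 79 is exactly B = 5 bytes: K' = 71 6e 69 62 79.
K' ⊕ ipad = 47 58 5f 54 4f; K' ⊕ opad = 2d 32 35 3e 25.
m1: inner = H(47 58 5f 54 4f 0f 5d) = 02 0d; tag = H(2d 32 35 3e 25 02 0d) = 0106
m2: inner = H(47 58 5f 54 4f 73 14) = 02 28; tag = H(2d 32 35 3e 25 02 28) = 0121 ← matches
m3: inner = H(47 58 5f 54 4f 26 fd) = 02 c4; tag = H(2d 32 35 3e 25 02 c4) = 01bd
m4: inner = H(47 58 5f 54 4f e6 80) = 03 07; tag = H(2d 32 35 3e 25 03 07) = 0101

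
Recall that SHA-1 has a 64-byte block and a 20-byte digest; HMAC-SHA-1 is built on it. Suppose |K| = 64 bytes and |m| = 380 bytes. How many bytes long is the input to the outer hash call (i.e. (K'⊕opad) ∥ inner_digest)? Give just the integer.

Key is 64 ≤ 64 bytes, zero-padded: |K'| = 64.
Outer input = (K'⊕opad) ∥ H(inner) → 64 + 20 = 84 bytes.

84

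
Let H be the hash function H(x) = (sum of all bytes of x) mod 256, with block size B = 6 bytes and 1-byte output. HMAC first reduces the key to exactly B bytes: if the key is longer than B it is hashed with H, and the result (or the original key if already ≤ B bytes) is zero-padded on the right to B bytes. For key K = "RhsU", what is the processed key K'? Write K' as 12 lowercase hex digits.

526873550000

Key "RhsU" = 52 68 73 55 is 4 bytes ≤ B = 6; zero-pad to 6 bytes: K' = 52 68 73 55 00 00.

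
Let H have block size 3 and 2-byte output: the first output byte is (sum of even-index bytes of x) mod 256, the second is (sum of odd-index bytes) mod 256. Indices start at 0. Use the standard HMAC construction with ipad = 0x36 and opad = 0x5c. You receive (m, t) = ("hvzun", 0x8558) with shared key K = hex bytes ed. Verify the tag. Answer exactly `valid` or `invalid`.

invalid

Key hex bytes ed is 1 byte ≤ B = 3; zero-pad to 3 bytes: K' = ed 00 00.
K' ⊕ ipad = db 36 36; K' ⊕ opad = b1 5c 5c.
Inner hash: even-index sum = 508 mod 256 = 252; odd-index sum = 390 mod 256 = 134 → fc 86.
Outer hash (recomputed tag): even-index sum = 403 mod 256 = 147; odd-index sum = 344 mod 256 = 88 → 93 58.
Recomputed tag = 9358; claimed = 8558 → mismatch.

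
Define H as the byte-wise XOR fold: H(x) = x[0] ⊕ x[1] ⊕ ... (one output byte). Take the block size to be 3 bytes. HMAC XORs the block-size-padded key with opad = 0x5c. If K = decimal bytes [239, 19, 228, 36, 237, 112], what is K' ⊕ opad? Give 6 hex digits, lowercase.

Key decimal bytes [239, 19, 228, 36, 237, 112] = ef 13 e4 24 ed 70 is 6 bytes > B = 3, so hash it first: H(key) = a1, then zero-pad to 3 bytes: K' = a1 00 00.
XOR each byte with 0x5c: a1⊕5c=fd, 00⊕5c=5c, 00⊕5c=5c.

fd5c5c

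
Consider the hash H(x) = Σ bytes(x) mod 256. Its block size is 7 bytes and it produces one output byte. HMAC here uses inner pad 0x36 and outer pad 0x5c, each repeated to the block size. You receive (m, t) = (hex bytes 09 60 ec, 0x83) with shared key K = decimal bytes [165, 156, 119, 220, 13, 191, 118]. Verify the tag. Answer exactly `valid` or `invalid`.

Key decimal bytes [165, 156, 119, 220, 13, 191, 118] = a5 9c 77 dc 0d bf 76 is exactly B = 7 bytes: K' = a5 9c 77 dc 0d bf 76.
K' ⊕ ipad = 93 aa 41 ea 3b 89 40; K' ⊕ opad = f9 c0 2b 80 51 e3 2a.
Inner hash: sum = 147+170+65+234+59+137+64+9+96+236 = 1217; mod 256 = 193 → c1.
Outer hash (recomputed tag): sum = 249+192+43+128+81+227+42+193 = 1155; mod 256 = 131 → 83.
Recomputed tag = 83; claimed = 83 → match.

valid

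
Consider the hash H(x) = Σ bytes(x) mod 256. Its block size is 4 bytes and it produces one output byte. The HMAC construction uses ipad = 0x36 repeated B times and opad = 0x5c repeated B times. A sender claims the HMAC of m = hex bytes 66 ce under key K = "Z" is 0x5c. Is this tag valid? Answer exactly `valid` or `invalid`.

Key "Z" = 5a is 1 byte ≤ B = 4; zero-pad to 4 bytes: K' = 5a 00 00 00.
K' ⊕ ipad = 6c 36 36 36; K' ⊕ opad = 06 5c 5c 5c.
Inner hash: sum = 108+54+54+54+102+206 = 578; mod 256 = 66 → 42.
Outer hash (recomputed tag): sum = 6+92+92+92+66 = 348; mod 256 = 92 → 5c.
Recomputed tag = 5c; claimed = 5c → match.

valid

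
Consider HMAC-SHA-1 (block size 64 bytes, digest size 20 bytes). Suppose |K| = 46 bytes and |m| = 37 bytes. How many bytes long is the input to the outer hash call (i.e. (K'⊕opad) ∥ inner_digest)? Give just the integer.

Key is 46 ≤ 64 bytes, zero-padded: |K'| = 64.
Outer input = (K'⊕opad) ∥ H(inner) → 64 + 20 = 84 bytes.

84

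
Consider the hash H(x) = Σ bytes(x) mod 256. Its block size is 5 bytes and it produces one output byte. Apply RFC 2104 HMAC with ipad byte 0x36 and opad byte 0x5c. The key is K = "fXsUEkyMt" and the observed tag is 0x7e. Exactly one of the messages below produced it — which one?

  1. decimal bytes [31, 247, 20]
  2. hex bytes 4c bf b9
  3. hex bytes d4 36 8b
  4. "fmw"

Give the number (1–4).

Key "fXsUEkyMt" = 66 58 73 55 45 6b 79 4d 74 is 9 bytes > B = 5, so hash it first: H(key) = 70, then zero-pad to 5 bytes: K' = 70 00 00 00 00.
K' ⊕ ipad = 46 36 36 36 36; K' ⊕ opad = 2c 5c 5c 5c 5c.
m1: inner = H(46 36 36 36 36 1f f7 14) = 48; tag = H(2c 5c 5c 5c 5c 48) = e4
m2: inner = H(46 36 36 36 36 4c bf b9) = e2; tag = H(2c 5c 5c 5c 5c e2) = 7e ← matches
m3: inner = H(46 36 36 36 36 d4 36 8b) = b3; tag = H(2c 5c 5c 5c 5c b3) = 4f
m4: inner = H(46 36 36 36 36 66 6d 77) = 68; tag = H(2c 5c 5c 5c 5c 68) = 04

2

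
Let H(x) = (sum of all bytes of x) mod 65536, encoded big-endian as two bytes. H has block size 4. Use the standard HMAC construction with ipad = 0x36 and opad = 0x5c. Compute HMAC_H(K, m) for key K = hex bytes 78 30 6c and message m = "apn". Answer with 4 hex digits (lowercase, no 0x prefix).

0141

Key hex bytes 78 30 6c is 3 bytes ≤ B = 4; zero-pad to 4 bytes: K' = 78 30 6c 00.
K' ⊕ ipad = 4e 06 5a 36.  K' ⊕ opad = 24 6c 30 5c.
Inner input = (K'⊕ipad) ∥ m = 4e 06 5a 36 ∥ 61 70 6e.
Inner hash: sum = 78+6+90+54+97+112+110 = 547 → 02 23.
Outer input = (K'⊕opad) ∥ inner = 24 6c 30 5c ∥ 02 23.
Outer hash (tag): sum = 36+108+48+92+2+35 = 321 → 01 41.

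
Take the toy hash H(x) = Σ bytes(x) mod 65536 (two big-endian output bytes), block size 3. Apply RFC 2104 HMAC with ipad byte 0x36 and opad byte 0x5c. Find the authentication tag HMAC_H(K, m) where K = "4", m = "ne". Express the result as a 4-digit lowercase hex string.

Key "4" = 34 is 1 byte ≤ B = 3; zero-pad to 3 bytes: K' = 34 00 00.
K' ⊕ ipad = 02 36 36.  K' ⊕ opad = 68 5c 5c.
Inner input = (K'⊕ipad) ∥ m = 02 36 36 ∥ 6e 65.
Inner hash: sum = 2+54+54+110+101 = 321 → 01 41.
Outer input = (K'⊕opad) ∥ inner = 68 5c 5c ∥ 01 41.
Outer hash (tag): sum = 104+92+92+1+65 = 354 → 01 62.

0162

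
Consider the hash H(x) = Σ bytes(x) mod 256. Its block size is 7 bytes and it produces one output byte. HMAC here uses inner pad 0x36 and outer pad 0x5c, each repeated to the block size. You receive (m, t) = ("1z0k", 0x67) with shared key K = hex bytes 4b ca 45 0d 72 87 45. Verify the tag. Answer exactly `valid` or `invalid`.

Key hex bytes 4b ca 45 0d 72 87 45 is exactly B = 7 bytes: K' = 4b ca 45 0d 72 87 45.
K' ⊕ ipad = 7d fc 73 3b 44 b1 73; K' ⊕ opad = 17 96 19 51 2e db 19.
Inner hash: sum = 125+252+115+59+68+177+115+49+122+48+107 = 1237; mod 256 = 213 → d5.
Outer hash (recomputed tag): sum = 23+150+25+81+46+219+25+213 = 782; mod 256 = 14 → 0e.
Recomputed tag = 0e; claimed = 67 → mismatch.

invalid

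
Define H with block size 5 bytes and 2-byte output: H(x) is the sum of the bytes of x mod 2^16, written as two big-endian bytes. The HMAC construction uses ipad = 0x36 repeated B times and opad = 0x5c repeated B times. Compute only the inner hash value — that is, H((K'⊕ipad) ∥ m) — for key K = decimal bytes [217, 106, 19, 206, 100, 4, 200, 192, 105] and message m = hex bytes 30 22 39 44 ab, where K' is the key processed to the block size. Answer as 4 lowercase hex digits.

0299

Key decimal bytes [217, 106, 19, 206, 100, 4, 200, 192, 105] = d9 6a 13 ce 64 04 c8 c0 69 is 9 bytes > B = 5, so hash it first: H(key) = 04 7d, then zero-pad to 5 bytes: K' = 04 7d 00 00 00.
K' ⊕ ipad = 32 4b 36 36 36.
Inner input = 32 4b 36 36 36 ∥ 30 22 39 44 ab.
Inner hash: sum = 50+75+54+54+54+48+34+57+68+171 = 665 → 02 99.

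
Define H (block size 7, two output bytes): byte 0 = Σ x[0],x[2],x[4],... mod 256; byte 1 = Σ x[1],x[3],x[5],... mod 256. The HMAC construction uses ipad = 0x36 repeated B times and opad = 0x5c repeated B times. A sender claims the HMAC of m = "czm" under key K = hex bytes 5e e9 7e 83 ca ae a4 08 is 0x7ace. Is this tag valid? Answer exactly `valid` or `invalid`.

valid

Key hex bytes 5e e9 7e 83 ca ae a4 08 is 8 bytes > B = 7, so hash it first: H(key) = 4a 22, then zero-pad to 7 bytes: K' = 4a 22 00 00 00 00 00.
K' ⊕ ipad = 7c 14 36 36 36 36 36; K' ⊕ opad = 16 7e 5c 5c 5c 5c 5c.
Inner hash: even-index sum = 408 mod 256 = 152; odd-index sum = 336 mod 256 = 80 → 98 50.
Outer hash (recomputed tag): even-index sum = 378 mod 256 = 122; odd-index sum = 462 mod 256 = 206 → 7a ce.
Recomputed tag = 7ace; claimed = 7ace → match.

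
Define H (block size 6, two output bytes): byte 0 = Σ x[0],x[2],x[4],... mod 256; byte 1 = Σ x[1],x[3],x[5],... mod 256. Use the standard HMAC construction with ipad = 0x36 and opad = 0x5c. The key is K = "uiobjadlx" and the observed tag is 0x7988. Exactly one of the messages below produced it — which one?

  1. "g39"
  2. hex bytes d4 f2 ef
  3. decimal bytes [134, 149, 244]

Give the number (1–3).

2

Key "uiobjadlx" = 75 69 6f 62 6a 61 64 6c 78 is 9 bytes > B = 6, so hash it first: H(key) = 2a 98, then zero-pad to 6 bytes: K' = 2a 98 00 00 00 00.
K' ⊕ ipad = 1c ae 36 36 36 36; K' ⊕ opad = 76 c4 5c 5c 5c 5c.
m1: inner = H(1c ae 36 36 36 36 67 33 39) = 28 4d; tag = H(76 c4 5c 5c 5c 5c 28 4d) = 56c9
m2: inner = H(1c ae 36 36 36 36 d4 f2 ef) = 4b 0c; tag = H(76 c4 5c 5c 5c 5c 4b 0c) = 7988 ← matches
m3: inner = H(1c ae 36 36 36 36 86 95 f4) = 02 af; tag = H(76 c4 5c 5c 5c 5c 02 af) = 302b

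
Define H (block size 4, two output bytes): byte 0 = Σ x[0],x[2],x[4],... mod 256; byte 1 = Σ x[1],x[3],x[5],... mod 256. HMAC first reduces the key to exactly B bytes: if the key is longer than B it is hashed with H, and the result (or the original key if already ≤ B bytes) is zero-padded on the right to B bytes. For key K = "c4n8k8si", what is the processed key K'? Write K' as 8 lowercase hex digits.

af0d0000

|K| = 8 > B = 4, so first hash the key.
H(K): even-index sum = 431 mod 256 = 175; odd-index sum = 269 mod 256 = 13 → af 0d.
Zero-pad H(K) = af 0d to 4 bytes: K' = af 0d 00 00.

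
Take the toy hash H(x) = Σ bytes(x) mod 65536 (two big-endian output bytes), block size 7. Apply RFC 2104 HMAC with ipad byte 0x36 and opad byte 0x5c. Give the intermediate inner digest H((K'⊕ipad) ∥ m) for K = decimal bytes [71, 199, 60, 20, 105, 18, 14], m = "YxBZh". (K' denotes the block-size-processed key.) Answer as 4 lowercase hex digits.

041e

Key decimal bytes [71, 199, 60, 20, 105, 18, 14] = 47 c7 3c 14 69 12 0e is exactly B = 7 bytes: K' = 47 c7 3c 14 69 12 0e.
K' ⊕ ipad = 71 f1 0a 22 5f 24 38.
Inner input = 71 f1 0a 22 5f 24 38 ∥ 59 78 42 5a 68.
Inner hash: sum = 113+241+10+34+95+36+56+89+120+66+90+104 = 1054 → 04 1e.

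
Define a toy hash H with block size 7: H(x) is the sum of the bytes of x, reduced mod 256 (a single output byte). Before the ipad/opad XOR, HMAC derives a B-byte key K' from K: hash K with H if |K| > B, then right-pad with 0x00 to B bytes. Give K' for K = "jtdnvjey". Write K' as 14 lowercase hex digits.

|K| = 8 > B = 7, so first hash the key.
H(K): sum = 106+116+100+110+118+106+101+121 = 878; mod 256 = 110 → 6e.
Zero-pad H(K) = 6e to 7 bytes: K' = 6e 00 00 00 00 00 00.

6e000000000000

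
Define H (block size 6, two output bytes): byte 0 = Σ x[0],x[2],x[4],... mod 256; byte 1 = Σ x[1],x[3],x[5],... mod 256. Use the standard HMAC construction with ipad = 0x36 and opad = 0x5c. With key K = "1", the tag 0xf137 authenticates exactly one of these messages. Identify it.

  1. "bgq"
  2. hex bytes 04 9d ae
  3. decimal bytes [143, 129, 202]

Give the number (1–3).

3

Key "1" = 31 is 1 byte ≤ B = 6; zero-pad to 6 bytes: K' = 31 00 00 00 00 00.
K' ⊕ ipad = 07 36 36 36 36 36; K' ⊕ opad = 6d 5c 5c 5c 5c 5c.
m1: inner = H(07 36 36 36 36 36 62 67 71) = 46 09; tag = H(6d 5c 5c 5c 5c 5c 46 09) = 6b1d
m2: inner = H(07 36 36 36 36 36 04 9d ae) = 25 3f; tag = H(6d 5c 5c 5c 5c 5c 25 3f) = 4a53
m3: inner = H(07 36 36 36 36 36 8f 81 ca) = cc 23; tag = H(6d 5c 5c 5c 5c 5c cc 23) = f137 ← matches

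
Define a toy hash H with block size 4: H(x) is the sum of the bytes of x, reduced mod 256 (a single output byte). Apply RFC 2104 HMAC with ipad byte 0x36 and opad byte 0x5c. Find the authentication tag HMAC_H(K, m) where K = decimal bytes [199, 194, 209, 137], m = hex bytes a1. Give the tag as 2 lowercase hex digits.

c7

Key decimal bytes [199, 194, 209, 137] = c7 c2 d1 89 is exactly B = 4 bytes: K' = c7 c2 d1 89.
K' ⊕ ipad = f1 f4 e7 bf.  K' ⊕ opad = 9b 9e 8d d5.
Inner input = (K'⊕ipad) ∥ m = f1 f4 e7 bf ∥ a1.
Inner hash: sum = 241+244+231+191+161 = 1068; mod 256 = 44 → 2c.
Outer input = (K'⊕opad) ∥ inner = 9b 9e 8d d5 ∥ 2c.
Outer hash (tag): sum = 155+158+141+213+44 = 711; mod 256 = 199 → c7.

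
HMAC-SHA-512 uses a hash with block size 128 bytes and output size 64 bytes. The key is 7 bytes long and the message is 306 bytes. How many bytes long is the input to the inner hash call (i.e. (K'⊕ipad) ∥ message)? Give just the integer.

Key is 7 ≤ 128 bytes, zero-padded: |K'| = 128.
Inner input = (K'⊕ipad) ∥ m → 128 + 306 = 434 bytes.

434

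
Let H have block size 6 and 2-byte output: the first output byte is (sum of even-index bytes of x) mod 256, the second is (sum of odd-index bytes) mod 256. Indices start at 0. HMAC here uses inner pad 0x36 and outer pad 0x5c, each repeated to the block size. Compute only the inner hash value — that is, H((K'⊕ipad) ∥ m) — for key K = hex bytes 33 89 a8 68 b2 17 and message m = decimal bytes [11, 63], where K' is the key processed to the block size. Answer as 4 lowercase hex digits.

Key hex bytes 33 89 a8 68 b2 17 is exactly B = 6 bytes: K' = 33 89 a8 68 b2 17.
K' ⊕ ipad = 05 bf 9e 5e 84 21.
Inner input = 05 bf 9e 5e 84 21 ∥ 0b 3f.
Inner hash: even-index sum = 306 mod 256 = 50; odd-index sum = 381 mod 256 = 125 → 32 7d.

327d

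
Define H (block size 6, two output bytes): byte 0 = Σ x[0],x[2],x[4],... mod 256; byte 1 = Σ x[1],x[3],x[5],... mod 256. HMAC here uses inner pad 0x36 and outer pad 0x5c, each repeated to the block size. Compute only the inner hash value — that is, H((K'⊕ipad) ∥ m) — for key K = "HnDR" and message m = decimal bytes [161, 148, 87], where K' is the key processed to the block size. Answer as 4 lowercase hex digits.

1e86

Key "HnDR" = 48 6e 44 52 is 4 bytes ≤ B = 6; zero-pad to 6 bytes: K' = 48 6e 44 52 00 00.
K' ⊕ ipad = 7e 58 72 64 36 36.
Inner input = 7e 58 72 64 36 36 ∥ a1 94 57.
Inner hash: even-index sum = 542 mod 256 = 30; odd-index sum = 390 mod 256 = 134 → 1e 86.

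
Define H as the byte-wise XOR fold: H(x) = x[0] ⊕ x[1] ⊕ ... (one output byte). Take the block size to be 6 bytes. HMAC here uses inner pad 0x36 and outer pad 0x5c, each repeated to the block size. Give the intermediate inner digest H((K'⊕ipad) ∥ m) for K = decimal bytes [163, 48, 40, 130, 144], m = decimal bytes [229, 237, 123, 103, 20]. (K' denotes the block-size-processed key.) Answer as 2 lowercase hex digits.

a9

Key decimal bytes [163, 48, 40, 130, 144] = a3 30 28 82 90 is 5 bytes ≤ B = 6; zero-pad to 6 bytes: K' = a3 30 28 82 90 00.
K' ⊕ ipad = 95 06 1e b4 a6 36.
Inner input = 95 06 1e b4 a6 36 ∥ e5 ed 7b 67 14.
Inner hash: XOR 95⊕06⊕1e⊕b4⊕a6⊕36⊕e5⊕ed⊕7b⊕67⊕14 = a9.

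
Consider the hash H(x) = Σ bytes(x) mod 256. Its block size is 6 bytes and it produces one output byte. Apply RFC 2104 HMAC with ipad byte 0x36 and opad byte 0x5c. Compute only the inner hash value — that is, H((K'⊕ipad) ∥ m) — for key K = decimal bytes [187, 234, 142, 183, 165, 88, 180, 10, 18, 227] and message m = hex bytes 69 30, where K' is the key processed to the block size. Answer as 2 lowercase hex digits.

Key decimal bytes [187, 234, 142, 183, 165, 88, 180, 10, 18, 227] = bb ea 8e b7 a5 58 b4 0a 12 e3 is 10 bytes > B = 6, so hash it first: H(key) = 9a, then zero-pad to 6 bytes: K' = 9a 00 00 00 00 00.
K' ⊕ ipad = ac 36 36 36 36 36.
Inner input = ac 36 36 36 36 36 ∥ 69 30.
Inner hash: sum = 172+54+54+54+54+54+105+48 = 595; mod 256 = 83 → 53.

53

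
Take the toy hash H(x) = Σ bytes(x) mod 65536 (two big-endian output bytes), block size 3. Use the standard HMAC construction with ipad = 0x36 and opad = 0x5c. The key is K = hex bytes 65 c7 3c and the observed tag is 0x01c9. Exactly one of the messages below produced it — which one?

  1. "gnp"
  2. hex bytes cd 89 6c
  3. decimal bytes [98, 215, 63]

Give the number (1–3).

Key hex bytes 65 c7 3c is exactly B = 3 bytes: K' = 65 c7 3c.
K' ⊕ ipad = 53 f1 0a; K' ⊕ opad = 39 9b 60.
m1: inner = H(53 f1 0a 67 6e 70) = 02 93; tag = H(39 9b 60 02 93) = 01c9 ← matches
m2: inner = H(53 f1 0a cd 89 6c) = 03 10; tag = H(39 9b 60 03 10) = 0147
m3: inner = H(53 f1 0a 62 d7 3f) = 02 c6; tag = H(39 9b 60 02 c6) = 01fc

1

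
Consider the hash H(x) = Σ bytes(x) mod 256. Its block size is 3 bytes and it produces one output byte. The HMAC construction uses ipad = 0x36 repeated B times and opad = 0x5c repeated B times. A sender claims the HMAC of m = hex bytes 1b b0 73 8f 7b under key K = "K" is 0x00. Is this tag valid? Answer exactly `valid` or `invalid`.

valid

Key "K" = 4b is 1 byte ≤ B = 3; zero-pad to 3 bytes: K' = 4b 00 00.
K' ⊕ ipad = 7d 36 36; K' ⊕ opad = 17 5c 5c.
Inner hash: sum = 125+54+54+27+176+115+143+123 = 817; mod 256 = 49 → 31.
Outer hash (recomputed tag): sum = 23+92+92+49 = 256; mod 256 = 0 → 00.
Recomputed tag = 00; claimed = 00 → match.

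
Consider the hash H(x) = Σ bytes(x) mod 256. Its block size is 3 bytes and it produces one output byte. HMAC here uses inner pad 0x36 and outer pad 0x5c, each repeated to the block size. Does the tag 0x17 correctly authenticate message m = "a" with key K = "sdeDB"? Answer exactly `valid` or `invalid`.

valid

Key "sdeDB" = 73 64 65 44 42 is 5 bytes > B = 3, so hash it first: H(key) = c2, then zero-pad to 3 bytes: K' = c2 00 00.
K' ⊕ ipad = f4 36 36; K' ⊕ opad = 9e 5c 5c.
Inner hash: sum = 244+54+54+97 = 449; mod 256 = 193 → c1.
Outer hash (recomputed tag): sum = 158+92+92+193 = 535; mod 256 = 23 → 17.
Recomputed tag = 17; claimed = 17 → match.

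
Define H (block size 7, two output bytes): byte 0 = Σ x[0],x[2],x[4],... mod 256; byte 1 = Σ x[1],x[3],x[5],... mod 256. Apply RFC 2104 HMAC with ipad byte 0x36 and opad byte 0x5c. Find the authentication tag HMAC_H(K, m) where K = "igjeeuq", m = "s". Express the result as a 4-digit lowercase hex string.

2bf2

Key "igjeeuq" = 69 67 6a 65 65 75 71 is exactly B = 7 bytes: K' = 69 67 6a 65 65 75 71.
K' ⊕ ipad = 5f 51 5c 53 53 43 47.  K' ⊕ opad = 35 3b 36 39 39 29 2d.
Inner input = (K'⊕ipad) ∥ m = 5f 51 5c 53 53 43 47 ∥ 73.
Inner hash: even-index sum = 341 mod 256 = 85; odd-index sum = 346 mod 256 = 90 → 55 5a.
Outer input = (K'⊕opad) ∥ inner = 35 3b 36 39 39 29 2d ∥ 55 5a.
Outer hash (tag): even-index sum = 299 mod 256 = 43; odd-index sum = 242 mod 256 = 242 → 2b f2.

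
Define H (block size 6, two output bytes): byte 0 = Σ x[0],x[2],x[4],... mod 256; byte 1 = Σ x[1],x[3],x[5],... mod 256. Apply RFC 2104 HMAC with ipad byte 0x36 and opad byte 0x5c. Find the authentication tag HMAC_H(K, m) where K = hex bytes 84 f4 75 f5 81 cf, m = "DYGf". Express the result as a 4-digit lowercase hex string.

Key hex bytes 84 f4 75 f5 81 cf is exactly B = 6 bytes: K' = 84 f4 75 f5 81 cf.
K' ⊕ ipad = b2 c2 43 c3 b7 f9.  K' ⊕ opad = d8 a8 29 a9 dd 93.
Inner input = (K'⊕ipad) ∥ m = b2 c2 43 c3 b7 f9 ∥ 44 59 47 66.
Inner hash: even-index sum = 567 mod 256 = 55; odd-index sum = 829 mod 256 = 61 → 37 3d.
Outer input = (K'⊕opad) ∥ inner = d8 a8 29 a9 dd 93 ∥ 37 3d.
Outer hash (tag): even-index sum = 533 mod 256 = 21; odd-index sum = 545 mod 256 = 33 → 15 21.

1521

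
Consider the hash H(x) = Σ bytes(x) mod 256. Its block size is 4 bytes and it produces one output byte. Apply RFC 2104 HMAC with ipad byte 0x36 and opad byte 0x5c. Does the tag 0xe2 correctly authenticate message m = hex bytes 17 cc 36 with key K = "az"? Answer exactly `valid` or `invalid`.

Key "az" = 61 7a is 2 bytes ≤ B = 4; zero-pad to 4 bytes: K' = 61 7a 00 00.
K' ⊕ ipad = 57 4c 36 36; K' ⊕ opad = 3d 26 5c 5c.
Inner hash: sum = 87+76+54+54+23+204+54 = 552; mod 256 = 40 → 28.
Outer hash (recomputed tag): sum = 61+38+92+92+40 = 323; mod 256 = 67 → 43.
Recomputed tag = 43; claimed = e2 → mismatch.

invalid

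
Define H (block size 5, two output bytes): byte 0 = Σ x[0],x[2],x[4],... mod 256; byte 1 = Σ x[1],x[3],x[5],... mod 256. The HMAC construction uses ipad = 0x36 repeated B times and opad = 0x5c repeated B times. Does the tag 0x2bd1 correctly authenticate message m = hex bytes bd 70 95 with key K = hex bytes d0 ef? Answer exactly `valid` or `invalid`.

Key hex bytes d0 ef is 2 bytes ≤ B = 5; zero-pad to 5 bytes: K' = d0 ef 00 00 00.
K' ⊕ ipad = e6 d9 36 36 36; K' ⊕ opad = 8c b3 5c 5c 5c.
Inner hash: even-index sum = 450 mod 256 = 194; odd-index sum = 609 mod 256 = 97 → c2 61.
Outer hash (recomputed tag): even-index sum = 421 mod 256 = 165; odd-index sum = 465 mod 256 = 209 → a5 d1.
Recomputed tag = a5d1; claimed = 2bd1 → mismatch.

invalid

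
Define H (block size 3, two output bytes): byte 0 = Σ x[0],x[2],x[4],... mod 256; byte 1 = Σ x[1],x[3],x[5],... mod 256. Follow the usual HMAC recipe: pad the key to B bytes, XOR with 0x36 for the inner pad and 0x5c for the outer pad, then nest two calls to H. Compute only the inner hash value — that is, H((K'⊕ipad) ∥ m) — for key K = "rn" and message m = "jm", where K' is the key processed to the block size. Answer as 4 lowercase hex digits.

Key "rn" = 72 6e is 2 bytes ≤ B = 3; zero-pad to 3 bytes: K' = 72 6e 00.
K' ⊕ ipad = 44 58 36.
Inner input = 44 58 36 ∥ 6a 6d.
Inner hash: even-index sum = 231 mod 256 = 231; odd-index sum = 194 mod 256 = 194 → e7 c2.

e7c2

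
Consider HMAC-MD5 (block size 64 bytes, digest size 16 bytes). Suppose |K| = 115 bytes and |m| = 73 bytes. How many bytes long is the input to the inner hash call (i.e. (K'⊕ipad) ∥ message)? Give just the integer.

Key is 115 > 64 bytes, so it is hashed to 16 bytes then zero-padded to 64: |K'| = 64.
Inner input = (K'⊕ipad) ∥ m → 64 + 73 = 137 bytes.

137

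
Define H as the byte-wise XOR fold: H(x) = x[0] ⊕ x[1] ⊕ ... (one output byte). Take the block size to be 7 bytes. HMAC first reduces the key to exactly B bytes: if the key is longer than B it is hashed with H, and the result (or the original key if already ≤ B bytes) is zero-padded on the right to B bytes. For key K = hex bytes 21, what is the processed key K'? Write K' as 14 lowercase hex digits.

21000000000000

Key hex bytes 21 is 1 byte ≤ B = 7; zero-pad to 7 bytes: K' = 21 00 00 00 00 00 00.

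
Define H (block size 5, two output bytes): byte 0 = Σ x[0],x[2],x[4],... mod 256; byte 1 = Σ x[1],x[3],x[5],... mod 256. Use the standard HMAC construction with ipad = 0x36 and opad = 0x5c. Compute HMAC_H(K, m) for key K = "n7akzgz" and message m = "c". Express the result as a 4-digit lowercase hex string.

Key "n7akzgz" = 6e 37 61 6b 7a 67 7a is 7 bytes > B = 5, so hash it first: H(key) = c3 09, then zero-pad to 5 bytes: K' = c3 09 00 00 00.
K' ⊕ ipad = f5 3f 36 36 36.  K' ⊕ opad = 9f 55 5c 5c 5c.
Inner input = (K'⊕ipad) ∥ m = f5 3f 36 36 36 ∥ 63.
Inner hash: even-index sum = 353 mod 256 = 97; odd-index sum = 216 mod 256 = 216 → 61 d8.
Outer input = (K'⊕opad) ∥ inner = 9f 55 5c 5c 5c ∥ 61 d8.
Outer hash (tag): even-index sum = 559 mod 256 = 47; odd-index sum = 274 mod 256 = 18 → 2f 12.

2f12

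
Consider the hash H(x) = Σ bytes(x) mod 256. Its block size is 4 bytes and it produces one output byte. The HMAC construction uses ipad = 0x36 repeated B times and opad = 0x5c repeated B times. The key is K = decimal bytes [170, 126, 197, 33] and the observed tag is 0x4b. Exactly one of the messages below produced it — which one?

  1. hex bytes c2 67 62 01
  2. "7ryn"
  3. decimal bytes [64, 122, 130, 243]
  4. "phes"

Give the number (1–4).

3

Key decimal bytes [170, 126, 197, 33] = aa 7e c5 21 is exactly B = 4 bytes: K' = aa 7e c5 21.
K' ⊕ ipad = 9c 48 f3 17; K' ⊕ opad = f6 22 99 7d.
m1: inner = H(9c 48 f3 17 c2 67 62 01) = 7a; tag = H(f6 22 99 7d 7a) = a8
m2: inner = H(9c 48 f3 17 37 72 79 6e) = 7e; tag = H(f6 22 99 7d 7e) = ac
m3: inner = H(9c 48 f3 17 40 7a 82 f3) = 1d; tag = H(f6 22 99 7d 1d) = 4b ← matches
m4: inner = H(9c 48 f3 17 70 68 65 73) = 9e; tag = H(f6 22 99 7d 9e) = cc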